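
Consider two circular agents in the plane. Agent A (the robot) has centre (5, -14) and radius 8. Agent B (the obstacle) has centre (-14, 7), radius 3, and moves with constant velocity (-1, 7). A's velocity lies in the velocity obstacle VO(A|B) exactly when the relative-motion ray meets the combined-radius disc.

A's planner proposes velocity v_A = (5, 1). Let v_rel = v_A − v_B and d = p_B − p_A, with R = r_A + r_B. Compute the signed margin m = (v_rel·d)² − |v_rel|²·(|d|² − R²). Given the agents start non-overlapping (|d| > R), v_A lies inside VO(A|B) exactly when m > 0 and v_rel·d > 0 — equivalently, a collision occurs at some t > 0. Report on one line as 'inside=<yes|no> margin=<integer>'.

d = (-19, 21),  |d|² = 802;  R = 8+3 = 11,  c = 802−11² = 681
v_rel = (6, -6),  |v_rel|² = 72;  v_rel·d = (6)·(-19) + (-6)·(21) = -240
72·t² + 480·t + 681 = 0  ⇒  m = (-240)² − 72·681 = 8568
m = 8568 > 0,  v_rel·d = -240 < 0  ⇒  outside

inside=no margin=8568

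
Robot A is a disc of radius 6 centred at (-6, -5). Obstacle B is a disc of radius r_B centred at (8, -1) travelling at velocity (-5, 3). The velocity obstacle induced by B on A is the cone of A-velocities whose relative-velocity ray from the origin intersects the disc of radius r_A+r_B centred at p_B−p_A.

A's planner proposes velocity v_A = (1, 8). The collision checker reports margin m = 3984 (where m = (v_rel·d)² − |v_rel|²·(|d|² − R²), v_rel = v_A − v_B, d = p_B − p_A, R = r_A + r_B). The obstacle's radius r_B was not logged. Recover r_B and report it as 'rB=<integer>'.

m = 3984
d = (14, 4);  v_rel = (6, 5),  |v_rel|² = 61
v_rel×d = (6)·(4) − (5)·(14) = -46
since m = R²·61 − (-46)²:  R² = (2116 + 3984) / 61 = 100
R = √100 = 10  ⇒  r_B = 10 − 6 = 4

rB=4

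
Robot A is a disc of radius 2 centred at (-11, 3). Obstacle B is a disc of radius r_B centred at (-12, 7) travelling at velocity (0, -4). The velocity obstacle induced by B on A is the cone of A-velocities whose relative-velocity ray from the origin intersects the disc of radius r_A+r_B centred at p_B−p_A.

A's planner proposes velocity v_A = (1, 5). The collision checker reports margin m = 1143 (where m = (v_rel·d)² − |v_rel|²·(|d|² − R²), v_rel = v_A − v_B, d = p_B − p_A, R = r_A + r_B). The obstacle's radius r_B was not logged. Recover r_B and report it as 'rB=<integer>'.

m = 1143
d = (-1, 4);  v_rel = (1, 9),  |v_rel|² = 82
v_rel×d = (1)·(4) − (9)·(-1) = 13
since m = R²·82 − 13²:  R² = (169 + 1143) / 82 = 16
R = √16 = 4  ⇒  r_B = 4 − 2 = 2

rB=2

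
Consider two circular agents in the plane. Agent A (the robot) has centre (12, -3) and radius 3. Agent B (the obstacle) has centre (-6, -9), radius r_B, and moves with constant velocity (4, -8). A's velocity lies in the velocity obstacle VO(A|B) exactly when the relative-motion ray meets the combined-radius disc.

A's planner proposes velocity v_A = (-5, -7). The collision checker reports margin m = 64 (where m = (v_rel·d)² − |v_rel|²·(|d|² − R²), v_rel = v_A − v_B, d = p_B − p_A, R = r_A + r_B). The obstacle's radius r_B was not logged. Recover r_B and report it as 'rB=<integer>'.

m = 64
d = (-18, -6);  v_rel = (-9, 1),  |v_rel|² = 82
v_rel×d = (-9)·(-6) − (1)·(-18) = 72
since m = R²·82 − 72²:  R² = (5184 + 64) / 82 = 64
R = √64 = 8  ⇒  r_B = 8 − 3 = 5

rB=5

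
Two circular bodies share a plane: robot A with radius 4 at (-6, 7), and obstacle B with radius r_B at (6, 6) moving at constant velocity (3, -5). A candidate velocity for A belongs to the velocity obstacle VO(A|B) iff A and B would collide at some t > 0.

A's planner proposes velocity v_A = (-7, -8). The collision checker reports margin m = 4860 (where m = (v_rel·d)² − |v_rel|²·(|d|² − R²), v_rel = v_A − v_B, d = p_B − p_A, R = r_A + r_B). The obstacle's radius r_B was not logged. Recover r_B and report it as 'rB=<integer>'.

m = 4860
d = (12, -1);  v_rel = (-10, -3),  |v_rel|² = 109
v_rel×d = (-10)·(-1) − (-3)·(12) = 46
since m = R²·109 − 46²:  R² = (2116 + 4860) / 109 = 64
R = √64 = 8  ⇒  r_B = 8 − 4 = 4

rB=4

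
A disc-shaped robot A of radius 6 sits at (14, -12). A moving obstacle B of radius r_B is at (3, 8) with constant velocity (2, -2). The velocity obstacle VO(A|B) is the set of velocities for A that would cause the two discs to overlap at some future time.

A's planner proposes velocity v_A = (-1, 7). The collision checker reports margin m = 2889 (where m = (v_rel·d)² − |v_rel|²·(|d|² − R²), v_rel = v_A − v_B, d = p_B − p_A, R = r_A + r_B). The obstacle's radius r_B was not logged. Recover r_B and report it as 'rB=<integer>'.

m = 2889
d = (-11, 20);  v_rel = (-3, 9),  |v_rel|² = 90
v_rel×d = (-3)·(20) − (9)·(-11) = 39
since m = R²·90 − 39²:  R² = (1521 + 2889) / 90 = 49
R = √49 = 7  ⇒  r_B = 7 − 6 = 1

rB=1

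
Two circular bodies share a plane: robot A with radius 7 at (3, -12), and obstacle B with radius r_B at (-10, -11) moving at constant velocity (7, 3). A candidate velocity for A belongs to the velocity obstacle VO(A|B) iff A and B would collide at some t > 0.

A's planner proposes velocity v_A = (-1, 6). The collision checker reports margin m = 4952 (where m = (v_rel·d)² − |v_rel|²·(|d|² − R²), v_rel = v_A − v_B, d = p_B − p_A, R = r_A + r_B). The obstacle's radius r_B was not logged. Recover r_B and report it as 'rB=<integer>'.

m = 4952
d = (-13, 1);  v_rel = (-8, 3),  |v_rel|² = 73
v_rel×d = (-8)·(1) − (3)·(-13) = 31
since m = R²·73 − 31²:  R² = (961 + 4952) / 73 = 81
R = √81 = 9  ⇒  r_B = 9 − 7 = 2

rB=2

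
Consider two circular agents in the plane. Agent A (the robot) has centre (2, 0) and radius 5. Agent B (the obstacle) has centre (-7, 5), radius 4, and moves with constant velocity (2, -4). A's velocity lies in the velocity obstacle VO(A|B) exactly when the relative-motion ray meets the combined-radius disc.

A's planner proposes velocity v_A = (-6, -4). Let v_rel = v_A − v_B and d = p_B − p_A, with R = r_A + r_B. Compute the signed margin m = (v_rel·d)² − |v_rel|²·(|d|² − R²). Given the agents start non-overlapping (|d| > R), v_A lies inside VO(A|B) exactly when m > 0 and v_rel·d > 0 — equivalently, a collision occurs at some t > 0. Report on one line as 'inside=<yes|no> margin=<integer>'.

d = (-9, 5),  |d|² = 106;  R = 5+4 = 9,  c = 106−9² = 25
v_rel = (-8, 0),  |v_rel|² = 64;  v_rel·d = (-8)·(-9) + (0)·(5) = 72
64·t² − 144·t + 25 = 0  ⇒  m = 72² − 64·25 = 3584
m = 3584 > 0,  v_rel·d = 72 > 0  ⇒  inside

inside=yes margin=3584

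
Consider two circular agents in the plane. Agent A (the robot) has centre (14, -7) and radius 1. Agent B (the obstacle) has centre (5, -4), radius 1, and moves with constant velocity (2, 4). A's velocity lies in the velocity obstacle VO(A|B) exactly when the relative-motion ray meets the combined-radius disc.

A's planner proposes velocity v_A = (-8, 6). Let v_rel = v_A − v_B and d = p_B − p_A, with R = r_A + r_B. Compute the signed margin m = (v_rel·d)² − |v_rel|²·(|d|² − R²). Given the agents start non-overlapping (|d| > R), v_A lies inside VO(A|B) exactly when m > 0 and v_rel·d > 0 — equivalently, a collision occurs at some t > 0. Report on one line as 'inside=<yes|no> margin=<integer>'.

d = (-9, 3),  |d|² = 90;  R = 1+1 = 2,  c = 90−2² = 86
v_rel = (-10, 2),  |v_rel|² = 104;  v_rel·d = (-10)·(-9) + (2)·(3) = 96
104·t² − 192·t + 86 = 0  ⇒  m = 96² − 104·86 = 272
m = 272 > 0,  v_rel·d = 96 > 0  ⇒  inside

inside=yes margin=272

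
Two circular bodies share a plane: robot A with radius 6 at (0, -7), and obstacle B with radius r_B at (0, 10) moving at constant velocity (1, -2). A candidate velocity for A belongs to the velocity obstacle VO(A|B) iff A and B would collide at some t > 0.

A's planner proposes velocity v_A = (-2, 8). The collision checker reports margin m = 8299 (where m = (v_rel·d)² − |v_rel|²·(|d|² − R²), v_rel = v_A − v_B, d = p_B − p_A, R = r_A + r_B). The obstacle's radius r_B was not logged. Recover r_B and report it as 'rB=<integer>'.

m = 8299
d = (0, 17);  v_rel = (-3, 10),  |v_rel|² = 109
v_rel×d = (-3)·(17) − (10)·(0) = -51
since m = R²·109 − (-51)²:  R² = (2601 + 8299) / 109 = 100
R = √100 = 10  ⇒  r_B = 10 − 6 = 4

rB=4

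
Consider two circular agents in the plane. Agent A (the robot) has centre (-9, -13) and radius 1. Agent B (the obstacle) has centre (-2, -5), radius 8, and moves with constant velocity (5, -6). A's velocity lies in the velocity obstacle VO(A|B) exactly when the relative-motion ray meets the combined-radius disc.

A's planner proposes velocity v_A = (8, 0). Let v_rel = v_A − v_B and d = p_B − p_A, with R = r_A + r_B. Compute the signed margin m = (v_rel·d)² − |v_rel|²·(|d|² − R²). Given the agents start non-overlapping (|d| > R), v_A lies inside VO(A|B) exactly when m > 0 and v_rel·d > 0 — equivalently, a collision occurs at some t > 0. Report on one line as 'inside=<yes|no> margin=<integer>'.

d = (7, 8),  |d|² = 113;  R = 1+8 = 9,  c = 113−9² = 32
v_rel = (3, 6),  |v_rel|² = 45;  v_rel·d = (3)·(7) + (6)·(8) = 69
45·t² − 138·t + 32 = 0  ⇒  m = 69² − 45·32 = 3321
m = 3321 > 0,  v_rel·d = 69 > 0  ⇒  inside

inside=yes margin=3321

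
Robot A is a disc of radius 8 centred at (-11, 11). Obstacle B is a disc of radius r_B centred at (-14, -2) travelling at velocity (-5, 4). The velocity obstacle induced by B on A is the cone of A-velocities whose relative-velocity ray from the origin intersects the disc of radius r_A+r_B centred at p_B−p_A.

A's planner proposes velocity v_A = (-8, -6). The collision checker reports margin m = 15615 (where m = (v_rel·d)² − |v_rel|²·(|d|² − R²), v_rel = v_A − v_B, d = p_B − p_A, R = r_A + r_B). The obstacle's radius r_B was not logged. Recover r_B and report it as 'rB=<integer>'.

m = 15615
d = (-3, -13);  v_rel = (-3, -10),  |v_rel|² = 109
v_rel×d = (-3)·(-13) − (-10)·(-3) = 9
since m = R²·109 − 9²:  R² = (81 + 15615) / 109 = 144
R = √144 = 12  ⇒  r_B = 12 − 8 = 4

rB=4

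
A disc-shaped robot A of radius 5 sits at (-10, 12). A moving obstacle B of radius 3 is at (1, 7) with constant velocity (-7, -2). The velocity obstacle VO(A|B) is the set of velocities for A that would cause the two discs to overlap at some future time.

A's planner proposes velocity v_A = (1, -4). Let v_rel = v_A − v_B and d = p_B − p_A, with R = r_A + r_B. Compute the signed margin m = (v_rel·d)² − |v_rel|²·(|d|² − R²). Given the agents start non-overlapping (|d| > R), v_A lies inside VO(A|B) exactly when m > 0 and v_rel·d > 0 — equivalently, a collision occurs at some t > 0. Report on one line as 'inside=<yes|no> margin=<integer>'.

d = (11, -5),  |d|² = 146;  R = 5+3 = 8,  c = 146−8² = 82
v_rel = (8, -2),  |v_rel|² = 68;  v_rel·d = (8)·(11) + (-2)·(-5) = 98
68·t² − 196·t + 82 = 0  ⇒  m = 98² − 68·82 = 4028
m = 4028 > 0,  v_rel·d = 98 > 0  ⇒  inside

inside=yes margin=4028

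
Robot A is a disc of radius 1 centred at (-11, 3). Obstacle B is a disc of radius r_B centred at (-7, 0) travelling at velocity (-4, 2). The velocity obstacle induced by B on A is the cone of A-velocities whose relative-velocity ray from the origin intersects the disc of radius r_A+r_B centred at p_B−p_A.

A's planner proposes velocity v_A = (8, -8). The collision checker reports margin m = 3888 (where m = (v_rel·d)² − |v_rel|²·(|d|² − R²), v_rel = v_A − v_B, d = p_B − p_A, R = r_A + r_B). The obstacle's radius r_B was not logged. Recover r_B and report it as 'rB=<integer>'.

m = 3888
d = (4, -3);  v_rel = (12, -10),  |v_rel|² = 244
v_rel×d = (12)·(-3) − (-10)·(4) = 4
since m = R²·244 − 4²:  R² = (16 + 3888) / 244 = 16
R = √16 = 4  ⇒  r_B = 4 − 1 = 3

rB=3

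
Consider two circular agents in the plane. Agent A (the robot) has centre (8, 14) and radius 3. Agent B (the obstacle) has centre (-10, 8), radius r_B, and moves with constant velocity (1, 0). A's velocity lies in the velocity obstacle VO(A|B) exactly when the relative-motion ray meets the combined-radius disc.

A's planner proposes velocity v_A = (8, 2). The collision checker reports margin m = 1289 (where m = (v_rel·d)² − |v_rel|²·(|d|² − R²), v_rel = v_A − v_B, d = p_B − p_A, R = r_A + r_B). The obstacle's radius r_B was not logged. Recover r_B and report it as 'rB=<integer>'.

m = 1289
d = (-18, -6);  v_rel = (7, 2),  |v_rel|² = 53
v_rel×d = (7)·(-6) − (2)·(-18) = -6
since m = R²·53 − (-6)²:  R² = (36 + 1289) / 53 = 25
R = √25 = 5  ⇒  r_B = 5 − 3 = 2

rB=2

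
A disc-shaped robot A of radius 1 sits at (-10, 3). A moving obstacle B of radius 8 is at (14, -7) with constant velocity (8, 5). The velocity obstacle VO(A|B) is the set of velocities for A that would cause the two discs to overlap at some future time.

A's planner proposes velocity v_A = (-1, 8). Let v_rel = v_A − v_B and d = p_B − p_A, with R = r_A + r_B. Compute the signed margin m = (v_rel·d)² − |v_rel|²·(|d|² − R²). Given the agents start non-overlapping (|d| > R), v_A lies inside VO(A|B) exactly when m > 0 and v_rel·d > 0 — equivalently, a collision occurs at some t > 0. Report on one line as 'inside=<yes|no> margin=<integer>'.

d = (24, -10),  |d|² = 676;  R = 1+8 = 9,  c = 676−9² = 595
v_rel = (-9, 3),  |v_rel|² = 90;  v_rel·d = (-9)·(24) + (3)·(-10) = -246
90·t² + 492·t + 595 = 0  ⇒  m = (-246)² − 90·595 = 6966
m = 6966 > 0,  v_rel·d = -246 < 0  ⇒  outside

inside=no margin=6966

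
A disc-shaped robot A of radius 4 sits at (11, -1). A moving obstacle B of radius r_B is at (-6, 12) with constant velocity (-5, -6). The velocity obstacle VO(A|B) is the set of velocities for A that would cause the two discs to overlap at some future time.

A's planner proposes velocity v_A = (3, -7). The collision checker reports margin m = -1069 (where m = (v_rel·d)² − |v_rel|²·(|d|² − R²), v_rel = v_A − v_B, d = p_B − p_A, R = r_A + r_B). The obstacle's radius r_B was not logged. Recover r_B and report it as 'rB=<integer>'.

m = -1069
d = (-17, 13);  v_rel = (8, -1),  |v_rel|² = 65
v_rel×d = (8)·(13) − (-1)·(-17) = 87
since m = R²·65 − 87²:  R² = (7569 + -1069) / 65 = 100
R = √100 = 10  ⇒  r_B = 10 − 4 = 6

rB=6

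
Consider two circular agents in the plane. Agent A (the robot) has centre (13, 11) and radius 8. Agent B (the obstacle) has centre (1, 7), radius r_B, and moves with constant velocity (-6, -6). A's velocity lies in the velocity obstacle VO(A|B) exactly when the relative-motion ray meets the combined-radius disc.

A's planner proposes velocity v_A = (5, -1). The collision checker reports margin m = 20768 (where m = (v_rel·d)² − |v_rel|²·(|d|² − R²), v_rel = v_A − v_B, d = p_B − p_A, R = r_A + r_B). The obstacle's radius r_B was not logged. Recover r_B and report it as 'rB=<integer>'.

m = 20768
d = (-12, -4);  v_rel = (11, 5),  |v_rel|² = 146
v_rel×d = (11)·(-4) − (5)·(-12) = 16
since m = R²·146 − 16²:  R² = (256 + 20768) / 146 = 144
R = √144 = 12  ⇒  r_B = 12 − 8 = 4

rB=4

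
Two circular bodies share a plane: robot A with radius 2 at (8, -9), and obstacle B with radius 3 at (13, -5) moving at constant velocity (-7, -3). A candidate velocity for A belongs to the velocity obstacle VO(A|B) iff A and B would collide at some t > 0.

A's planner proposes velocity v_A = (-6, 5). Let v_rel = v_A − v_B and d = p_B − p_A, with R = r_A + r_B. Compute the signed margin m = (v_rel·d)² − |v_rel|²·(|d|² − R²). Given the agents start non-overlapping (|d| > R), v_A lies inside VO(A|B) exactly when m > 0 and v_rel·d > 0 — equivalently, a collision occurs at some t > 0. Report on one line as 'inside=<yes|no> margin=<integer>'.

d = (5, 4),  |d|² = 41;  R = 2+3 = 5,  c = 41−5² = 16
v_rel = (1, 8),  |v_rel|² = 65;  v_rel·d = (1)·(5) + (8)·(4) = 37
65·t² − 74·t + 16 = 0  ⇒  m = 37² − 65·16 = 329
m = 329 > 0,  v_rel·d = 37 > 0  ⇒  inside

inside=yes margin=329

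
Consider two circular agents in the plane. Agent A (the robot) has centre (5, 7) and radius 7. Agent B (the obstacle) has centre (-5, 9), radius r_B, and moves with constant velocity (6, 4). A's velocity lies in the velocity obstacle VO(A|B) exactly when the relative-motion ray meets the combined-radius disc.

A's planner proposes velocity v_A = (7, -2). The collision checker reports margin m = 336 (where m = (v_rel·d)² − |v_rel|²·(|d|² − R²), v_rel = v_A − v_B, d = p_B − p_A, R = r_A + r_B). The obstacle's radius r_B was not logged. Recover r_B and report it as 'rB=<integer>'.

m = 336
d = (-10, 2);  v_rel = (1, -6),  |v_rel|² = 37
v_rel×d = (1)·(2) − (-6)·(-10) = -58
since m = R²·37 − (-58)²:  R² = (3364 + 336) / 37 = 100
R = √100 = 10  ⇒  r_B = 10 − 7 = 3

rB=3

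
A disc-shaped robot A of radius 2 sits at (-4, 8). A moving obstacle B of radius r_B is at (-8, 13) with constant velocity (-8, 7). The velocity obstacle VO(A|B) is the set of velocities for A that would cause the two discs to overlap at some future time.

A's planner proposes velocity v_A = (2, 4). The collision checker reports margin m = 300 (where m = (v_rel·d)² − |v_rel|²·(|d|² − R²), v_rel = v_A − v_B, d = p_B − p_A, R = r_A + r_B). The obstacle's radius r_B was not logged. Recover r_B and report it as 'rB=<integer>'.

m = 300
d = (-4, 5);  v_rel = (10, -3),  |v_rel|² = 109
v_rel×d = (10)·(5) − (-3)·(-4) = 38
since m = R²·109 − 38²:  R² = (1444 + 300) / 109 = 16
R = √16 = 4  ⇒  r_B = 4 − 2 = 2

rB=2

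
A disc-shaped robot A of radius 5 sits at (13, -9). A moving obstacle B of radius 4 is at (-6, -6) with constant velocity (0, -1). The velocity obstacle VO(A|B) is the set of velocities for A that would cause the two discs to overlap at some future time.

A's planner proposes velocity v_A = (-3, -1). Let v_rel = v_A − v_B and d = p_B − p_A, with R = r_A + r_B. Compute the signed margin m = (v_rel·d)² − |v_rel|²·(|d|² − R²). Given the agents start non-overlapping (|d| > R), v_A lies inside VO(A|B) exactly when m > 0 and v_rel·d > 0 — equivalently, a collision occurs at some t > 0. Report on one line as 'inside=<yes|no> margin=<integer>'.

d = (-19, 3),  |d|² = 370;  R = 5+4 = 9,  c = 370−9² = 289
v_rel = (-3, 0),  |v_rel|² = 9;  v_rel·d = (-3)·(-19) + (0)·(3) = 57
9·t² − 114·t + 289 = 0  ⇒  m = 57² − 9·289 = 648
m = 648 > 0,  v_rel·d = 57 > 0  ⇒  inside

inside=yes margin=648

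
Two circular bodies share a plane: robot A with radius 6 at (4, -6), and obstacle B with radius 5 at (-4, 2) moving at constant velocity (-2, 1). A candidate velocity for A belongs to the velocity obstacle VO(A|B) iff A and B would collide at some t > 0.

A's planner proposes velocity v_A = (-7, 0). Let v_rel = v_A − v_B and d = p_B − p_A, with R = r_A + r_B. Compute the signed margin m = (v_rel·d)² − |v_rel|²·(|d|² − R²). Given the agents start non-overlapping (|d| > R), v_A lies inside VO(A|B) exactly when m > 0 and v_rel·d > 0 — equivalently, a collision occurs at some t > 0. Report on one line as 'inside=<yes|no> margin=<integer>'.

d = (-8, 8),  |d|² = 128;  R = 6+5 = 11,  c = 128−11² = 7
v_rel = (-5, -1),  |v_rel|² = 26;  v_rel·d = (-5)·(-8) + (-1)·(8) = 32
26·t² − 64·t + 7 = 0  ⇒  m = 32² − 26·7 = 842
m = 842 > 0,  v_rel·d = 32 > 0  ⇒  inside

inside=yes margin=842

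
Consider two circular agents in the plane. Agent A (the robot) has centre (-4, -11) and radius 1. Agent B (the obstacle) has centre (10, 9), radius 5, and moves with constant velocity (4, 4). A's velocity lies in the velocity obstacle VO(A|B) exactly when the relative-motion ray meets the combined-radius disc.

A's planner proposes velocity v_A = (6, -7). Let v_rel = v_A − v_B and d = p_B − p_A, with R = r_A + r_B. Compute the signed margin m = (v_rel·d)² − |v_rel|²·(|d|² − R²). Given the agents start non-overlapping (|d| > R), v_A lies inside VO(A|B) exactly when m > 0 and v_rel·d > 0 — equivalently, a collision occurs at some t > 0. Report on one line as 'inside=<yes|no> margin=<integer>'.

d = (14, 20),  |d|² = 596;  R = 1+5 = 6,  c = 596−6² = 560
v_rel = (2, -11),  |v_rel|² = 125;  v_rel·d = (2)·(14) + (-11)·(20) = -192
125·t² + 384·t + 560 = 0  ⇒  m = (-192)² − 125·560 = -33136
m = -33136 < 0,  v_rel·d = -192 < 0  ⇒  outside

inside=no margin=-33136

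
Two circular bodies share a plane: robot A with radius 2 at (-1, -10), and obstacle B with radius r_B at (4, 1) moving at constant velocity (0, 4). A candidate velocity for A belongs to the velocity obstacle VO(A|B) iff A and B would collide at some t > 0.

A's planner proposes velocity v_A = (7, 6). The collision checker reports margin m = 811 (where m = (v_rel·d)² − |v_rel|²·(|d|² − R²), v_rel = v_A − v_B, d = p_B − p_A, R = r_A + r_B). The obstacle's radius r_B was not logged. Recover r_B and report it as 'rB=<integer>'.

m = 811
d = (5, 11);  v_rel = (7, 2),  |v_rel|² = 53
v_rel×d = (7)·(11) − (2)·(5) = 67
since m = R²·53 − 67²:  R² = (4489 + 811) / 53 = 100
R = √100 = 10  ⇒  r_B = 10 − 2 = 8

rB=8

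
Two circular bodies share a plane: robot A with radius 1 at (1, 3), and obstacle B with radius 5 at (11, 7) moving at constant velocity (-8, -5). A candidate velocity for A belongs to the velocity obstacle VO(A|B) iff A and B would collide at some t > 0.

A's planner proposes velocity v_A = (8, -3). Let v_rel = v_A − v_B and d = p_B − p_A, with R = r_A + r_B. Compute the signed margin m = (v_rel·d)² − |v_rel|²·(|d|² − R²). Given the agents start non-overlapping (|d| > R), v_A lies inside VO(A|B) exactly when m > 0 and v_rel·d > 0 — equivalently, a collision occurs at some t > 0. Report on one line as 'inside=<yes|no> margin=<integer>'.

d = (10, 4),  |d|² = 116;  R = 1+5 = 6,  c = 116−6² = 80
v_rel = (16, 2),  |v_rel|² = 260;  v_rel·d = (16)·(10) + (2)·(4) = 168
260·t² − 336·t + 80 = 0  ⇒  m = 168² − 260·80 = 7424
m = 7424 > 0,  v_rel·d = 168 > 0  ⇒  inside

inside=yes margin=7424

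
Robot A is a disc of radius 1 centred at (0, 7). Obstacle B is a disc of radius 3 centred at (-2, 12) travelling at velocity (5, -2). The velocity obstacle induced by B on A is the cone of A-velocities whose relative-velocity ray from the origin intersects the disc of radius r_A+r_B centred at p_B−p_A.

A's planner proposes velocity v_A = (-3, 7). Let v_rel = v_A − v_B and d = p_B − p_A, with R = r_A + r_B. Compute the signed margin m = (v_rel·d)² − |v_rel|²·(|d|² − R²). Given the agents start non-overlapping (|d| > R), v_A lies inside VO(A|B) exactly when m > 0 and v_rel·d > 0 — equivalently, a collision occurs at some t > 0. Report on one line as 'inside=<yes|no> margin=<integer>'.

d = (-2, 5),  |d|² = 29;  R = 1+3 = 4,  c = 29−4² = 13
v_rel = (-8, 9),  |v_rel|² = 145;  v_rel·d = (-8)·(-2) + (9)·(5) = 61
145·t² − 122·t + 13 = 0  ⇒  m = 61² − 145·13 = 1836
m = 1836 > 0,  v_rel·d = 61 > 0  ⇒  inside

inside=yes margin=1836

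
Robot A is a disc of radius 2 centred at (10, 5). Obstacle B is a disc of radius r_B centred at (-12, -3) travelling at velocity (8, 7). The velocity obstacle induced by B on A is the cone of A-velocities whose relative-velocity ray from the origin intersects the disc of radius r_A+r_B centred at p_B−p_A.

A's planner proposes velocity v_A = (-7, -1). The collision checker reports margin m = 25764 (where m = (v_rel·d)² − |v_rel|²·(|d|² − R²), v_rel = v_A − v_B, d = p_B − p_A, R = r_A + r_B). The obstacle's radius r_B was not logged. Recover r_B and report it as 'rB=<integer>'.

m = 25764
d = (-22, -8);  v_rel = (-15, -8),  |v_rel|² = 289
v_rel×d = (-15)·(-8) − (-8)·(-22) = -56
since m = R²·289 − (-56)²:  R² = (3136 + 25764) / 289 = 100
R = √100 = 10  ⇒  r_B = 10 − 2 = 8

rB=8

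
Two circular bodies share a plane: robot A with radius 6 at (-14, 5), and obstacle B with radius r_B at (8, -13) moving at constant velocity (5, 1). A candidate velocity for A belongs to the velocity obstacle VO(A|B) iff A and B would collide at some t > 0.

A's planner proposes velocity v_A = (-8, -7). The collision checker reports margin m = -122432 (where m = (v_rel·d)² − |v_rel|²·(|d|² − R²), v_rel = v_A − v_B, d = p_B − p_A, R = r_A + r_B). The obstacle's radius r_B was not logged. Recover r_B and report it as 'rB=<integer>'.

m = -122432
d = (22, -18);  v_rel = (-13, -8),  |v_rel|² = 233
v_rel×d = (-13)·(-18) − (-8)·(22) = 410
since m = R²·233 − 410²:  R² = (168100 + -122432) / 233 = 196
R = √196 = 14  ⇒  r_B = 14 − 6 = 8

rB=8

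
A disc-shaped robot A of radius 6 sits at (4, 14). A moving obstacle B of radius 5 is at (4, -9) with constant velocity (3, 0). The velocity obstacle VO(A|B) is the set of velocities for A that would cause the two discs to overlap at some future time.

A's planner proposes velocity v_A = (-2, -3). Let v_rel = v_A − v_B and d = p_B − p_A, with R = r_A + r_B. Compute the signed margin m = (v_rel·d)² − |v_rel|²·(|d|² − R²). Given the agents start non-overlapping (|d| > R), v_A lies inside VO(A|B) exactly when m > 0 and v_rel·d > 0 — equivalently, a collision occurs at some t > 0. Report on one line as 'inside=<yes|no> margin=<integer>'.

d = (0, -23),  |d|² = 529;  R = 6+5 = 11,  c = 529−11² = 408
v_rel = (-5, -3),  |v_rel|² = 34;  v_rel·d = (-5)·(0) + (-3)·(-23) = 69
34·t² − 138·t + 408 = 0  ⇒  m = 69² − 34·408 = -9111
m = -9111 < 0,  v_rel·d = 69 > 0  ⇒  outside

inside=no margin=-9111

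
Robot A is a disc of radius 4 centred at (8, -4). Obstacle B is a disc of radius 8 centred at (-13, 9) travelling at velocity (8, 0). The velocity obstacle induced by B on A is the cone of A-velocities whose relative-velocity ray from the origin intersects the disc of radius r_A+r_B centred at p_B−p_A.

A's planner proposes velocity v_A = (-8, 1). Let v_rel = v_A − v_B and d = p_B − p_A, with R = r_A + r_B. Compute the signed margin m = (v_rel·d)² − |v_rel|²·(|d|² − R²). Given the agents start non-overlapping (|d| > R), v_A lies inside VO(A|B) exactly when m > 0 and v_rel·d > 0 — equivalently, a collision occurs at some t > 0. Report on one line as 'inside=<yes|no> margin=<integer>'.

d = (-21, 13),  |d|² = 610;  R = 4+8 = 12,  c = 610−12² = 466
v_rel = (-16, 1),  |v_rel|² = 257;  v_rel·d = (-16)·(-21) + (1)·(13) = 349
257·t² − 698·t + 466 = 0  ⇒  m = 349² − 257·466 = 2039
m = 2039 > 0,  v_rel·d = 349 > 0  ⇒  inside

inside=yes margin=2039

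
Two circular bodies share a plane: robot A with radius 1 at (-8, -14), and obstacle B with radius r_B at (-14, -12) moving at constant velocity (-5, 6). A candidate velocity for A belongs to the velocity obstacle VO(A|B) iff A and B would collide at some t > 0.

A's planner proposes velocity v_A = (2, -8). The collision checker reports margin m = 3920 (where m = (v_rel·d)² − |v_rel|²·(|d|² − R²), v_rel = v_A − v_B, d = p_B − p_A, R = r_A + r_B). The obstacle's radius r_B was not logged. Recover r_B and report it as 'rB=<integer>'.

m = 3920
d = (-6, 2);  v_rel = (7, -14),  |v_rel|² = 245
v_rel×d = (7)·(2) − (-14)·(-6) = -70
since m = R²·245 − (-70)²:  R² = (4900 + 3920) / 245 = 36
R = √36 = 6  ⇒  r_B = 6 − 1 = 5

rB=5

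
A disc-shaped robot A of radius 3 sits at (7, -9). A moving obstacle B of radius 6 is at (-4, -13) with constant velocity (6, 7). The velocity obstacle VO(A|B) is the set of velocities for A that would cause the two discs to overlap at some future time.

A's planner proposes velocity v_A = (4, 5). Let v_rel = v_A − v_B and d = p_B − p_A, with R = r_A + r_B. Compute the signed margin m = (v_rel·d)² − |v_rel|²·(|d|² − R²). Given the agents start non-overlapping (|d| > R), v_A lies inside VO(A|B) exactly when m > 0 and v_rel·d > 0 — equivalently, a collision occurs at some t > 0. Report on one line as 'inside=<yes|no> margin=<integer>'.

d = (-11, -4),  |d|² = 137;  R = 3+6 = 9,  c = 137−9² = 56
v_rel = (-2, -2),  |v_rel|² = 8;  v_rel·d = (-2)·(-11) + (-2)·(-4) = 30
8·t² − 60·t + 56 = 0  ⇒  m = 30² − 8·56 = 452
m = 452 > 0,  v_rel·d = 30 > 0  ⇒  inside

inside=yes margin=452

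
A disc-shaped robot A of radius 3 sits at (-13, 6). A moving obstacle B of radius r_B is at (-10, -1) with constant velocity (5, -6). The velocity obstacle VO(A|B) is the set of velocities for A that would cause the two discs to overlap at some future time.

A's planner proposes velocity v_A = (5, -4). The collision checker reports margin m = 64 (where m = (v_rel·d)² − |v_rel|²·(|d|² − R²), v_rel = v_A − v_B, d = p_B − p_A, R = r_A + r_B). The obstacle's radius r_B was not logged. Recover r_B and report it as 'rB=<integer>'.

m = 64
d = (3, -7);  v_rel = (0, 2),  |v_rel|² = 4
v_rel×d = (0)·(-7) − (2)·(3) = -6
since m = R²·4 − (-6)²:  R² = (36 + 64) / 4 = 25
R = √25 = 5  ⇒  r_B = 5 − 3 = 2

rB=2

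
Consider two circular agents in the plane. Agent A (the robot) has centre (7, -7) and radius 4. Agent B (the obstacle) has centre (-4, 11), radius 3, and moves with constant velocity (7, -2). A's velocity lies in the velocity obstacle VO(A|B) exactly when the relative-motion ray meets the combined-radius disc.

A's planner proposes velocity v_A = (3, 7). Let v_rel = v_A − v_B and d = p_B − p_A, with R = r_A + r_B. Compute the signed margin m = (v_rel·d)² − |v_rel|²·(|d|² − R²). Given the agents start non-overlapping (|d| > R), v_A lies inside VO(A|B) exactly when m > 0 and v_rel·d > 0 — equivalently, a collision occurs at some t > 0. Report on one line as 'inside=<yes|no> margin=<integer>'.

d = (-11, 18),  |d|² = 445;  R = 4+3 = 7,  c = 445−7² = 396
v_rel = (-4, 9),  |v_rel|² = 97;  v_rel·d = (-4)·(-11) + (9)·(18) = 206
97·t² − 412·t + 396 = 0  ⇒  m = 206² − 97·396 = 4024
m = 4024 > 0,  v_rel·d = 206 > 0  ⇒  inside

inside=yes margin=4024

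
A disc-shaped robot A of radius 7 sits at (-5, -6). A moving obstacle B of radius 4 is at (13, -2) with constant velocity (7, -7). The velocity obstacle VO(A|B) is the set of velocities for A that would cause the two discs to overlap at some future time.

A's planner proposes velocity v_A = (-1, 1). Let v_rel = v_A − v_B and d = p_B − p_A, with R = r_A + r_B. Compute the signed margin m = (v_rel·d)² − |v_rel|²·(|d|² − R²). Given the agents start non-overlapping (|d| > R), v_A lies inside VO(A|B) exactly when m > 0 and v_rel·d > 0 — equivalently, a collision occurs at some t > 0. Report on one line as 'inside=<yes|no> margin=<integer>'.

d = (18, 4),  |d|² = 340;  R = 7+4 = 11,  c = 340−11² = 219
v_rel = (-8, 8),  |v_rel|² = 128;  v_rel·d = (-8)·(18) + (8)·(4) = -112
128·t² + 224·t + 219 = 0  ⇒  m = (-112)² − 128·219 = -15488
m = -15488 < 0,  v_rel·d = -112 < 0  ⇒  outside

inside=no margin=-15488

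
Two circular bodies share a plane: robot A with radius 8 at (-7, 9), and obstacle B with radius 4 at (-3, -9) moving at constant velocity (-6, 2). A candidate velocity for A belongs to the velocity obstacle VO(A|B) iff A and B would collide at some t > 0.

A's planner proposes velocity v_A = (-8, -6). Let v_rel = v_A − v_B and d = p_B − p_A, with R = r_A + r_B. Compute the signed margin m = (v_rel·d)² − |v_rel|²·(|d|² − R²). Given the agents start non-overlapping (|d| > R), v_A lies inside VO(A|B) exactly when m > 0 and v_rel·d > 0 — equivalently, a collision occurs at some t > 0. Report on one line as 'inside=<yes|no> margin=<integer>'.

d = (4, -18),  |d|² = 340;  R = 8+4 = 12,  c = 340−12² = 196
v_rel = (-2, -8),  |v_rel|² = 68;  v_rel·d = (-2)·(4) + (-8)·(-18) = 136
68·t² − 272·t + 196 = 0  ⇒  m = 136² − 68·196 = 5168
m = 5168 > 0,  v_rel·d = 136 > 0  ⇒  inside

inside=yes margin=5168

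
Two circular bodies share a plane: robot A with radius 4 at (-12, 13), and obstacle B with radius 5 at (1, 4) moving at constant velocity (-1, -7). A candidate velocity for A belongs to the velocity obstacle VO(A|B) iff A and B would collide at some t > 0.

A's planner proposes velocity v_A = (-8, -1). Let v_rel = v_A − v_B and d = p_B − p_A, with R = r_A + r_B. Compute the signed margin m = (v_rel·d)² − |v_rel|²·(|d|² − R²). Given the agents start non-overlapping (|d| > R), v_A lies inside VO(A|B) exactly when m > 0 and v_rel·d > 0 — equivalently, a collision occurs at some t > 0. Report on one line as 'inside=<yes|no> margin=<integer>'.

d = (13, -9),  |d|² = 250;  R = 4+5 = 9,  c = 250−9² = 169
v_rel = (-7, 6),  |v_rel|² = 85;  v_rel·d = (-7)·(13) + (6)·(-9) = -145
85·t² + 290·t + 169 = 0  ⇒  m = (-145)² − 85·169 = 6660
m = 6660 > 0,  v_rel·d = -145 < 0  ⇒  outside

inside=no margin=6660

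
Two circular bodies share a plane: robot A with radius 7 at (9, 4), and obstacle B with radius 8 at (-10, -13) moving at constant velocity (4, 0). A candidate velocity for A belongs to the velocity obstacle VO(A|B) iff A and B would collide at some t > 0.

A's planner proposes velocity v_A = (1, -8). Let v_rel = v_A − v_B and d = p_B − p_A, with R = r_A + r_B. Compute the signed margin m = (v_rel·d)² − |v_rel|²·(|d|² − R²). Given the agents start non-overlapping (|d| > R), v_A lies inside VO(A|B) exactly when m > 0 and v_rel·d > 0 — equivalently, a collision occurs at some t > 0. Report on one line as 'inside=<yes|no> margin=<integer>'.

d = (-19, -17),  |d|² = 650;  R = 7+8 = 15,  c = 650−15² = 425
v_rel = (-3, -8),  |v_rel|² = 73;  v_rel·d = (-3)·(-19) + (-8)·(-17) = 193
73·t² − 386·t + 425 = 0  ⇒  m = 193² − 73·425 = 6224
m = 6224 > 0,  v_rel·d = 193 > 0  ⇒  inside

inside=yes margin=6224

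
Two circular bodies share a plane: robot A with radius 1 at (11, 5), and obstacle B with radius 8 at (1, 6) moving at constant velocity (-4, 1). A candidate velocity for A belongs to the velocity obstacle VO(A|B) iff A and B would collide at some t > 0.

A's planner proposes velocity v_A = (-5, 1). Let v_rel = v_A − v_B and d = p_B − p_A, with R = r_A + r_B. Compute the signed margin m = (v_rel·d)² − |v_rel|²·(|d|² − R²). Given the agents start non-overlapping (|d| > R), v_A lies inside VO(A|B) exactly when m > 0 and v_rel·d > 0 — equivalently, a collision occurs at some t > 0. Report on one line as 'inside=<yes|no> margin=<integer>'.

d = (-10, 1),  |d|² = 101;  R = 1+8 = 9,  c = 101−9² = 20
v_rel = (-1, 0),  |v_rel|² = 1;  v_rel·d = (-1)·(-10) + (0)·(1) = 10
1·t² − 20·t + 20 = 0  ⇒  m = 10² − 1·20 = 80
m = 80 > 0,  v_rel·d = 10 > 0  ⇒  inside

inside=yes margin=80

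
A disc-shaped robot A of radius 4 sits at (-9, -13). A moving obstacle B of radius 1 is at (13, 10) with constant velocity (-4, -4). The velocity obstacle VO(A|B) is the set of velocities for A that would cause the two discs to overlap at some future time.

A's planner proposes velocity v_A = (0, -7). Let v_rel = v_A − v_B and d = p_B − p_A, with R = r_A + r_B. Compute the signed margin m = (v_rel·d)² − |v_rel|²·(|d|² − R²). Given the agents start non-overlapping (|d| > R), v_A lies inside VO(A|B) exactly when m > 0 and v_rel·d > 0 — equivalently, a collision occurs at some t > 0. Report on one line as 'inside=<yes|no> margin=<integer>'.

d = (22, 23),  |d|² = 1013;  R = 4+1 = 5,  c = 1013−5² = 988
v_rel = (4, -3),  |v_rel|² = 25;  v_rel·d = (4)·(22) + (-3)·(23) = 19
25·t² − 38·t + 988 = 0  ⇒  m = 19² − 25·988 = -24339
m = -24339 < 0,  v_rel·d = 19 > 0  ⇒  outside

inside=no margin=-24339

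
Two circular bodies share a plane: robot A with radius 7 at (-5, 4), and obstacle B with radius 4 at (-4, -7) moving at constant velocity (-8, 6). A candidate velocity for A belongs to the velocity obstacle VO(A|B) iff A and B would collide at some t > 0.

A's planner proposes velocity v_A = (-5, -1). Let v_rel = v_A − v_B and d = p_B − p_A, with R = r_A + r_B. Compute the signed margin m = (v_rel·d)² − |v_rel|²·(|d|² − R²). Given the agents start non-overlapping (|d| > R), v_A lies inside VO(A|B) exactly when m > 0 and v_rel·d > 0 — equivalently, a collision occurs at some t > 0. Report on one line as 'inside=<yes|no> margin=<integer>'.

d = (1, -11),  |d|² = 122;  R = 7+4 = 11,  c = 122−11² = 1
v_rel = (3, -7),  |v_rel|² = 58;  v_rel·d = (3)·(1) + (-7)·(-11) = 80
58·t² − 160·t + 1 = 0  ⇒  m = 80² − 58·1 = 6342
m = 6342 > 0,  v_rel·d = 80 > 0  ⇒  inside

inside=yes margin=6342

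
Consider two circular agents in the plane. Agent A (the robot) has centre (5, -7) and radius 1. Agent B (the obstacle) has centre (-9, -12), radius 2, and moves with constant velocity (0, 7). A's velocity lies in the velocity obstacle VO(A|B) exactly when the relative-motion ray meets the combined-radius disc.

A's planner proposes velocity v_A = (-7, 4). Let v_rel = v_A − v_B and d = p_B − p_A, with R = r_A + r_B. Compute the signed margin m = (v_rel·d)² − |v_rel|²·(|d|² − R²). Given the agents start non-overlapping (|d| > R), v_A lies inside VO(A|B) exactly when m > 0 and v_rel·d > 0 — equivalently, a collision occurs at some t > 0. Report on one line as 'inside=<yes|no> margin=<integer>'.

d = (-14, -5),  |d|² = 221;  R = 1+2 = 3,  c = 221−3² = 212
v_rel = (-7, -3),  |v_rel|² = 58;  v_rel·d = (-7)·(-14) + (-3)·(-5) = 113
58·t² − 226·t + 212 = 0  ⇒  m = 113² − 58·212 = 473
m = 473 > 0,  v_rel·d = 113 > 0  ⇒  inside

inside=yes margin=473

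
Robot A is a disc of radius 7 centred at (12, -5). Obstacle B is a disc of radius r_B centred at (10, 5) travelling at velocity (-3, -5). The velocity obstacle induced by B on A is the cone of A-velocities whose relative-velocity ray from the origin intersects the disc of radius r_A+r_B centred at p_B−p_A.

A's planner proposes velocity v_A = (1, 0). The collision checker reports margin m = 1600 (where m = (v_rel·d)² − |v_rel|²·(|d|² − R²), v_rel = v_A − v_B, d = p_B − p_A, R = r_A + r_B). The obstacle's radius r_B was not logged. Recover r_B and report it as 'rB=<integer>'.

m = 1600
d = (-2, 10);  v_rel = (4, 5),  |v_rel|² = 41
v_rel×d = (4)·(10) − (5)·(-2) = 50
since m = R²·41 − 50²:  R² = (2500 + 1600) / 41 = 100
R = √100 = 10  ⇒  r_B = 10 − 7 = 3

rB=3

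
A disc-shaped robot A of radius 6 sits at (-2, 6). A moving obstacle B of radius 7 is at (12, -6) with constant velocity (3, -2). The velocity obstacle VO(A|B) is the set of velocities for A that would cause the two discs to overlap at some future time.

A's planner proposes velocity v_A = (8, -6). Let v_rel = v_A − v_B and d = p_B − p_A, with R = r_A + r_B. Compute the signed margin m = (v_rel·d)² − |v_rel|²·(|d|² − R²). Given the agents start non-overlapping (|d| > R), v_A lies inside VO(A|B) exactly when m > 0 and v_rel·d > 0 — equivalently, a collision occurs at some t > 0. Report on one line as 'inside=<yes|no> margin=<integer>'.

d = (14, -12),  |d|² = 340;  R = 6+7 = 13,  c = 340−13² = 171
v_rel = (5, -4),  |v_rel|² = 41;  v_rel·d = (5)·(14) + (-4)·(-12) = 118
41·t² − 236·t + 171 = 0  ⇒  m = 118² − 41·171 = 6913
m = 6913 > 0,  v_rel·d = 118 > 0  ⇒  inside

inside=yes margin=6913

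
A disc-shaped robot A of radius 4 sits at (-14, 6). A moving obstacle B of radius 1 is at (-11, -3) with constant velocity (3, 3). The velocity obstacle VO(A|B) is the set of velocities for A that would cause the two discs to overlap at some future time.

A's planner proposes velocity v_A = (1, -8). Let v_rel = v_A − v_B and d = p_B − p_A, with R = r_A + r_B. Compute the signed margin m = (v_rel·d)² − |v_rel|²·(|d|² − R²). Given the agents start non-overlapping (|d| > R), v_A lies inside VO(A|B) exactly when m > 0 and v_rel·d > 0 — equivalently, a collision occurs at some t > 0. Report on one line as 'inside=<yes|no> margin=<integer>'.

d = (3, -9),  |d|² = 90;  R = 4+1 = 5,  c = 90−5² = 65
v_rel = (-2, -11),  |v_rel|² = 125;  v_rel·d = (-2)·(3) + (-11)·(-9) = 93
125·t² − 186·t + 65 = 0  ⇒  m = 93² − 125·65 = 524
m = 524 > 0,  v_rel·d = 93 > 0  ⇒  inside

inside=yes margin=524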